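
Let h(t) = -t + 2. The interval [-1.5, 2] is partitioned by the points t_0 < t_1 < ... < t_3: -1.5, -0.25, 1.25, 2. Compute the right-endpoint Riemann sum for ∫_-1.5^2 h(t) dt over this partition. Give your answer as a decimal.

Subinterval widths: 1.25, 1.5, 0.75.
Right endpoints: -0.25, 1.25, 2.
h(-0.25) = 2.25, h(1.25) = 0.75, h(2) = 0.
Sum = Σ Δt_i · h(t_i).
Sum = 3.9375.

3.9375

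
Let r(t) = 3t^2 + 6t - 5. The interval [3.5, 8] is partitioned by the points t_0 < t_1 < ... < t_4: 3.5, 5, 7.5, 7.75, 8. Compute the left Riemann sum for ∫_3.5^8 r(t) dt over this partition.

436.734375

Subinterval widths: 1.5, 2.5, 0.25, 0.25.
Left endpoints: 3.5, 5, 7.5, 7.75.
r(3.5) = 52.75, r(5) = 100, r(7.5) = 208.75, r(7.75) = 221.6875.
Sum = Σ Δt_i · r(t_i).
Sum = 436.734375.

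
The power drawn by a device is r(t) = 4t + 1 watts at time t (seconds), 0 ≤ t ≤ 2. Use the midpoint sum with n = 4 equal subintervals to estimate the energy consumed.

Δt = (2 − 0)/4 = 0.5.
Midpoints: 0.25, 0.75, 1.25, 1.75.
r(0.25) = 2, r(0.75) = 4, r(1.25) = 6, r(1.75) = 8.
Sum = Δt · [r(0.25) + r(0.75) + r(1.25) + r(1.75)].
Sum = 10.

10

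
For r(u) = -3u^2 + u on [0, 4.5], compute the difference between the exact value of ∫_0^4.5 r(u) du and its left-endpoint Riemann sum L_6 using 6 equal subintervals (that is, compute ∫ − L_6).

-19.828125

Exact integral: ∫_0^4.5 r(u) du = -81.
L_6 = -61.171875.
Error = -81 − (-61.171875) = -19.828125.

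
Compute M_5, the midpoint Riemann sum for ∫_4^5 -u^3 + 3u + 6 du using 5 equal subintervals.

Δu = (5 − 4)/5 = 0.2.
Midpoints: 4.1, 4.3, 4.5, 4.7, 4.9.
f(4.1) = -50.621, f(4.3) = -60.607, f(4.5) = -71.625, f(4.7) = -83.723, f(4.9) = -96.949.
Sum = Δu · [f(4.1) + f(4.3) + f(4.5) + f(4.7) + f(4.9)].
Sum = -72.705.

-72.705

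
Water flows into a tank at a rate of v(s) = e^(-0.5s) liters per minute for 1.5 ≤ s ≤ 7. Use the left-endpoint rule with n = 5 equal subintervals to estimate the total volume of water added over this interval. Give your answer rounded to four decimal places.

1.1497

Δs = (7 − 1.5)/5 = 1.1.
Left endpoints: 1.5, 2.6, 3.7, 4.8, 5.9.
v(1.5) ≈ 0.4724, v(2.6) ≈ 0.2725, v(3.7) ≈ 0.1572, v(4.8) ≈ 0.0907, v(5.9) ≈ 0.0523.
Sum = Δs · [v(1.5) + v(2.6) + v(3.7) + v(4.8) + v(5.9)].
Sum ≈ 1.1497.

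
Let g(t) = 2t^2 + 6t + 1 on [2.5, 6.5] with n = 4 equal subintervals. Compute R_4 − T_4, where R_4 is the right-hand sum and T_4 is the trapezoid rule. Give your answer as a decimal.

48

R_4 = 334.
T_4 = 286.
R_4 − T_4 = 48.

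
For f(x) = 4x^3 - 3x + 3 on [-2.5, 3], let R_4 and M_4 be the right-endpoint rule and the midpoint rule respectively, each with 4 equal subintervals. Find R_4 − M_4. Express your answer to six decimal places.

113.673828

R_4 = 165.38671875.
M_4 ≈ 51.71289062.
R_4 − M_4 ≈ 113.673828.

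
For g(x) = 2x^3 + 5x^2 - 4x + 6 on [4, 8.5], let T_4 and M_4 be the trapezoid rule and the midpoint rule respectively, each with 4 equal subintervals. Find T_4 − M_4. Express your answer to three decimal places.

60.513

T_4 ≈ 3353.74805.
M_4 ≈ 3293.23535.
T_4 − M_4 ≈ 60.513.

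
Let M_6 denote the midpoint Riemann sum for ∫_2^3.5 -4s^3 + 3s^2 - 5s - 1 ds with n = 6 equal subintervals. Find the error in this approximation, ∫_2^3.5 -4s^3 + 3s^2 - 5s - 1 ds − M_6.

-0.234375

Exact integral: ∫_2^3.5 f(s) ds = -121.3125.
M_6 = -121.078125.
Error = -121.3125 − (-121.078125) = -0.234375.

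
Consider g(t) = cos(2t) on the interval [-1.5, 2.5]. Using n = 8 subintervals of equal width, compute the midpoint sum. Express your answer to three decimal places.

Δt = (2.5 − (-1.5))/8 = 0.5.
Midpoints: -1.25, -0.75, -0.25, 0.25, 0.75, 1.25, 1.75, 2.25.
g(-1.25) ≈ -0.801, g(-0.75) ≈ 0.071, g(-0.25) ≈ 0.878, g(0.25) ≈ 0.878, g(0.75) ≈ 0.071, g(1.25) ≈ -0.801, g(1.75) ≈ -0.936, g(2.25) ≈ -0.211.
Sum = Δt · [g(-1.25) + g(-0.75) + g(-0.25) + ...].
Sum ≈ -0.426.

-0.426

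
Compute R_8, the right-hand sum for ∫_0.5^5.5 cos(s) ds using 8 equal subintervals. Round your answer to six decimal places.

-1.198925

Δs = (5.5 − 0.5)/8 = 0.625.
Right endpoints: 1.125, 1.75, 2.375, 3, 3.625, 4.25, 4.875, 5.5.
f(1.125) ≈ 0.431177, f(1.75) ≈ -0.178246, f(2.375) ≈ -0.720278, f(3) ≈ -0.989992, f(3.625) ≈ -0.885416, f(4.25) ≈ -0.446087, f(4.875) ≈ 0.161895, f(5.5) ≈ 0.708670.
Sum = Δs · [f(1.125) + f(1.75) + f(2.375) + ...].
Sum ≈ -1.198925.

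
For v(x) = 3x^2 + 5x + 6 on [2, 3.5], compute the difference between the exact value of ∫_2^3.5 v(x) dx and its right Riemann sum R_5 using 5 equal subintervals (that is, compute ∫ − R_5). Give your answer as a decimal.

Exact integral: ∫_2^3.5 v(x) dx = 64.5.
R_5 = 69.405.
Error = 64.5 − 69.405 = -4.905.

-4.905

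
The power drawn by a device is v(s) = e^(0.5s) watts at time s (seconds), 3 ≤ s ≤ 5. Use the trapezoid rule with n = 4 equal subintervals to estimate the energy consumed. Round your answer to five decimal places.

Δs = (5 − 3)/4 = 0.5.
v(3) ≈ 4.48169, v(3.5) ≈ 5.75460, v(4) ≈ 7.38906, v(4.5) ≈ 9.48774, v(5) ≈ 12.18249.
T_4 = (Δs/2)·[v(s_0) + 2v(s_1) + 2v(s_2) + 2v(s_3) + v(s_4)].
Sum ≈ 15.48174.

15.48174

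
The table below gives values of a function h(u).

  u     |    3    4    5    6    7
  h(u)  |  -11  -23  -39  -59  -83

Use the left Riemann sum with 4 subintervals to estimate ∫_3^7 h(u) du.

Δu = 1.
Sum = 1·[(-11) + (-23) + (-39) + (-59)] = -132.

-132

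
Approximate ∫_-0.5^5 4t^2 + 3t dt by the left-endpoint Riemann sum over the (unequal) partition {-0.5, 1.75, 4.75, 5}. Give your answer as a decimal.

Subinterval widths: 2.25, 3, 0.25.
Left endpoints: -0.5, 1.75, 4.75.
f(-0.5) = -0.5, f(1.75) = 17.5, f(4.75) = 104.5.
Sum = Σ Δt_i · f(t_i).
Sum = 77.5.

77.5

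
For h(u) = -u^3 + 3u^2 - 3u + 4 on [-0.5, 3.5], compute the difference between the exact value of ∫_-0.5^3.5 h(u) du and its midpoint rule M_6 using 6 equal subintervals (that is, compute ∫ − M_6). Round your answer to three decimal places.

-0.222

Exact integral: ∫_-0.5^3.5 h(u) du = 3.5.
M_6 ≈ 3.72222.
Error ≈ 3.5 − 3.72222 ≈ -0.222.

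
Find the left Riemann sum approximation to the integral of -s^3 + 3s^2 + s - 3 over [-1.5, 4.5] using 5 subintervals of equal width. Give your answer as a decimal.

Δs = (4.5 − (-1.5))/5 = 1.2.
Left endpoints: -1.5, -0.3, 0.9, 2.1, 3.3.
f(-1.5) = 5.625, f(-0.3) = -3.003, f(0.9) = -0.399, f(2.1) = 3.069, f(3.3) = -2.967.
Sum = Δs · [f(-1.5) + f(-0.3) + f(0.9) + f(2.1) + f(3.3)].
Sum = 2.79.

2.79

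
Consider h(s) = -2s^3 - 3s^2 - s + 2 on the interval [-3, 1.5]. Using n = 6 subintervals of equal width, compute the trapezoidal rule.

20.6015625

Δs = (1.5 − (-3))/6 = 0.75.
h(-3) = 32, h(-2.25) = 11.84375, h(-1.5) = 3.5, h(-0.75) = 1.90625, h(0) = 2, h(0.75) = -1.28125, h(1.5) = -13.
T_6 = (Δs/2)·[h(s_0) + 2h(s_1) + ... + 2h(s_{5}) + h(s_6)].
Sum = 20.6015625.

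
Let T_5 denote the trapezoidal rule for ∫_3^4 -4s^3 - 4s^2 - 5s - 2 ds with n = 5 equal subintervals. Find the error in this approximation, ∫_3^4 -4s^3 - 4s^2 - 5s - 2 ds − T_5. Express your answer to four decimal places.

0.3067

Exact integral: ∫_3^4 f(s) ds ≈ -243.833333.
T_5 = -244.14.
Error ≈ -243.833333 − (-244.14) ≈ 0.3067.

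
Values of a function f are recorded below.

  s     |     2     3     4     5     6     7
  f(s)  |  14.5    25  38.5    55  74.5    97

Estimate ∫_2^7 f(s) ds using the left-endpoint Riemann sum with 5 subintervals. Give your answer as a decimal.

207.5

Δs = 1.
Sum = 1·[14.5 + 25 + 38.5 + 55 + 74.5] = 207.5.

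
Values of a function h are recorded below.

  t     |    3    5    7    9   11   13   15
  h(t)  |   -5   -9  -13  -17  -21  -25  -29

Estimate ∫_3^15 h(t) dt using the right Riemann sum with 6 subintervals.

Δt = 2.
Sum = 2·[(-9) + (-13) + (-17) + (-21) + (-25) + (-29)] = -228.

-228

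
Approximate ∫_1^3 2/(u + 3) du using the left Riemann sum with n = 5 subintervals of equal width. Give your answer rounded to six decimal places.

Δu = (3 − 1)/5 = 0.4.
Left endpoints: 1, 1.4, 1.8, 2.2, 2.6.
f(1) = 0.5, f(1.4) = 5/11, f(1.8) = 5/12, f(2.2) = 5/13, f(2.6) = 5/14.
Sum = Δu · [f(1) + f(1.4) + f(1.8) + f(2.2) + f(2.6)].
Sum ≈ 0.845188.

0.845188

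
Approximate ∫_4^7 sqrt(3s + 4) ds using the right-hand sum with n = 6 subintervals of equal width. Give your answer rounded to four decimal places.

13.8040

Δs = (7 − 4)/6 = 0.5.
Right endpoints: 4.5, 5, 5.5, 6, 6.5, 7.
f(4.5) ≈ 4.1833, f(5) ≈ 4.3589, f(5.5) ≈ 4.5277, f(6) ≈ 4.6904, f(6.5) ≈ 4.8477, f(7) ≈ 5.0000.
Sum = Δs · [f(4.5) + f(5) + f(5.5) + ...].
Sum ≈ 13.8040.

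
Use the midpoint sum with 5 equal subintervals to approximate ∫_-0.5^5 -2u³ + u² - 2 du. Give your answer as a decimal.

Δu = (5 − (-0.5))/5 = 1.1.
Midpoints: 0.05, 1.15, 2.25, 3.35, 4.45.
f(0.05) = -1.99775, f(1.15) = -3.71925, f(2.25) = -19.71875, f(3.35) = -65.96825, f(4.45) = -158.43975.
Sum = Δu · [f(0.05) + f(1.15) + f(2.25) + f(3.35) + f(4.45)].
Sum = -274.828125.

-274.828125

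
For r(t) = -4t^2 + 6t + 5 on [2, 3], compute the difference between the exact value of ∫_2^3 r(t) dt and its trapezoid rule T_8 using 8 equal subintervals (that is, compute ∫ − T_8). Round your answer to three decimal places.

Exact integral: ∫_2^3 r(t) dt ≈ -5.33333.
T_8 = -5.34375.
Error ≈ -5.33333 − (-5.34375) ≈ 0.010.

0.010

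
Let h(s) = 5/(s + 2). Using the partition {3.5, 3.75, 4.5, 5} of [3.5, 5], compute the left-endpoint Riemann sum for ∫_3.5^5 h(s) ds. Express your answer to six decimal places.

Subinterval widths: 0.25, 0.75, 0.5.
Left endpoints: 3.5, 3.75, 4.5.
h(3.5) = 10/11, h(3.75) = 20/23, h(4.5) = 10/13.
Sum = Σ Δs_i · h(s_i).
Sum ≈ 1.264062.

1.264062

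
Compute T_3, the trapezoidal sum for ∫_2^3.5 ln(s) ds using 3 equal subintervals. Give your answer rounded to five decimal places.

Δs = (3.5 − 2)/3 = 0.5.
f(2) ≈ 0.69315, f(2.5) ≈ 0.91629, f(3) ≈ 1.09861, f(3.5) ≈ 1.25276.
T_3 = (Δs/2)·[f(s_0) + 2f(s_1) + 2f(s_2) + f(s_3)].
Sum ≈ 1.49393.

1.49393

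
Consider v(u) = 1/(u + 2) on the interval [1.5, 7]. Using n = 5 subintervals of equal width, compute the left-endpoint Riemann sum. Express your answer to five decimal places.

Δu = (7 − 1.5)/5 = 1.1.
Left endpoints: 1.5, 2.6, 3.7, 4.8, 5.9.
v(1.5) = 2/7, v(2.6) = 5/23, v(3.7) = 10/57, v(4.8) = 5/34, v(5.9) = 10/79.
Sum = Δu · [v(1.5) + v(2.6) + v(3.7) + v(4.8) + v(5.9)].
Sum ≈ 1.04740.

1.04740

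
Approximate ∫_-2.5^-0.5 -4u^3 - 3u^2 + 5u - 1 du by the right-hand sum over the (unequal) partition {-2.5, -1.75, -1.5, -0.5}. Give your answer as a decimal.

-2.3125

Subinterval widths: 0.75, 0.25, 1.
Right endpoints: -1.75, -1.5, -0.5.
f(-1.75) = 2.5, f(-1.5) = -1.75, f(-0.5) = -3.75.
Sum = Σ Δu_i · f(u_i).
Sum = -2.3125.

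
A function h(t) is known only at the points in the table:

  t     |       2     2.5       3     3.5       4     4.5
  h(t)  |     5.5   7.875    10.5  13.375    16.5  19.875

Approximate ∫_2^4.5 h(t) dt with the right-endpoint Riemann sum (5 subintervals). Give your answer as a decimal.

Δt = 0.5.
Sum = 0.5·[7.875 + 10.5 + 13.375 + 16.5 + 19.875] = 34.0625.

34.0625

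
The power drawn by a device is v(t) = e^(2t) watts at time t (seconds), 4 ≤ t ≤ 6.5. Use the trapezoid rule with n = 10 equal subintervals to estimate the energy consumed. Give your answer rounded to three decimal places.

Δt = (6.5 − 4)/10 = 0.25.
v(4) ≈ 2980.958, v(4.25) ≈ 4914.769, v(4.5) ≈ 8103.084, v(4.75) ≈ 13359.727, v(5) ≈ 22026.466, v(5.25) ≈ 36315.503, v(5.5) ≈ 59874.142, v(5.75) ≈ 98715.771, v(6) ≈ 162754.791, v(6.25) ≈ 268337.287, v(6.5) ≈ 442413.392.
T_10 = (Δt/2)·[v(t_0) + 2v(t_1) + ... + 2v(t_{9}) + v(t_10)].
Sum ≈ 224274.678.

224274.678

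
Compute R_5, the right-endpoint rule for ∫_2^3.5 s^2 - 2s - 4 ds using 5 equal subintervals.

-1.815

Δs = (3.5 − 2)/5 = 0.3.
Right endpoints: 2.3, 2.6, 2.9, 3.2, 3.5.
f(2.3) = -3.31, f(2.6) = -2.44, f(2.9) = -1.39, f(3.2) = -0.16, f(3.5) = 1.25.
Sum = Δs · [f(2.3) + f(2.6) + f(2.9) + f(3.2) + f(3.5)].
Sum = -1.815.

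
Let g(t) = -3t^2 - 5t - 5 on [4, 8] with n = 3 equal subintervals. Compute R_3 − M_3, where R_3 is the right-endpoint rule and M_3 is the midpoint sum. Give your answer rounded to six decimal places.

-114.666667

R_3 ≈ -700.88888889.
M_3 ≈ -586.22222222.
R_3 − M_3 ≈ -114.666667.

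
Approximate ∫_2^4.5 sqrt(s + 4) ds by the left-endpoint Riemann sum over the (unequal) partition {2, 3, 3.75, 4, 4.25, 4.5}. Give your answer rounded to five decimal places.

Subinterval widths: 1, 0.75, 0.25, 0.25, 0.25.
Left endpoints: 2, 3, 3.75, 4, 4.25.
f(2) ≈ 2.44949, f(3) ≈ 2.64575, f(3.75) ≈ 2.78388, f(4) ≈ 2.82843, f(4.25) ≈ 2.87228.
Sum = Σ Δs_i · f(s_i).
Sum ≈ 6.55495.

6.55495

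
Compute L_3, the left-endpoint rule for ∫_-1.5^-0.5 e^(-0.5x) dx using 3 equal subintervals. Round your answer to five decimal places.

Δx = (-0.5 − (-1.5))/3 = 1/3.
Left endpoints: -1.5, -7/6, -5/6.
f(-1.5) ≈ 2.11700, f(-7/6) ≈ 1.79200, f(-5/6) ≈ 1.51690.
Sum = Δx · [f(-1.5) + f(-7/6) + f(-5/6)].
Sum ≈ 1.80863.

1.80863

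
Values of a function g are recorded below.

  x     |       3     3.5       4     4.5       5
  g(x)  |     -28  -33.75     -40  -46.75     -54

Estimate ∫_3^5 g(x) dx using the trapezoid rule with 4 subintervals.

-80.75

Δx = 0.5.
T_4 = (0.5/2)·[(-28) + 2·(-33.75) + 2·(-40) + 2·(-46.75) + (-54)] = -80.75.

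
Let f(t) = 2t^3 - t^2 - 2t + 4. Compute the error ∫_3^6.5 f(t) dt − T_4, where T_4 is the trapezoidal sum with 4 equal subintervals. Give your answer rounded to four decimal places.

-12.2819

Exact integral: ∫_3^6.5 f(t) dt ≈ 750.239583.
T_4 ≈ 762.521484.
Error ≈ 750.239583 − 762.521484 ≈ -12.2819.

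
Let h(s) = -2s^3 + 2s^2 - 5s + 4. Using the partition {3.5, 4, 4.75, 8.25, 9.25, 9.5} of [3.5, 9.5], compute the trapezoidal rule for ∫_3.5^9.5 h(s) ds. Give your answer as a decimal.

Subinterval widths: 0.5, 0.75, 3.5, 1, 0.25.
h(3.5) = -74.75, h(4) = -112, h(4.75) = -188.96875, h(8.25) = -1024.15625, h(9.25) = -1454.03125, h(9.5) = -1577.75.
On each subinterval the trapezoid contributes (Δs_i/2)·[h(s_{i-1}) + h(s_i)].
Sum = -3900.5859375.

-3900.5859375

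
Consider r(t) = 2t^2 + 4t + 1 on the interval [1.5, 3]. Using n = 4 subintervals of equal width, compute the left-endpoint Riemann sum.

Δt = (3 − 1.5)/4 = 0.375.
Left endpoints: 1.5, 1.875, 2.25, 2.625.
r(1.5) = 11.5, r(1.875) = 15.53125, r(2.25) = 20.125, r(2.625) = 25.28125.
Sum = Δt · [r(1.5) + r(1.875) + r(2.25) + r(2.625)].
Sum = 27.1640625.

27.1640625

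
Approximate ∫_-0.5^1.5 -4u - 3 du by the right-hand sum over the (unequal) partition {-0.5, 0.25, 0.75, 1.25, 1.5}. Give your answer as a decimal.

Subinterval widths: 0.75, 0.5, 0.5, 0.25.
Right endpoints: 0.25, 0.75, 1.25, 1.5.
f(0.25) = -4, f(0.75) = -6, f(1.25) = -8, f(1.5) = -9.
Sum = Σ Δu_i · f(u_i).
Sum = -12.25.

-12.25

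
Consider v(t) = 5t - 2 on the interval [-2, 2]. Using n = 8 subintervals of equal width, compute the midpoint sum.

-8

Δt = (2 − (-2))/8 = 0.5.
Midpoints: -1.75, -1.25, -0.75, -0.25, 0.25, 0.75, 1.25, 1.75.
v(-1.75) = -10.75, v(-1.25) = -8.25, v(-0.75) = -5.75, v(-0.25) = -3.25, v(0.25) = -0.75, v(0.75) = 1.75, v(1.25) = 4.25, v(1.75) = 6.75.
Sum = Δt · [v(-1.75) + v(-1.25) + v(-0.75) + ...].
Sum = -8.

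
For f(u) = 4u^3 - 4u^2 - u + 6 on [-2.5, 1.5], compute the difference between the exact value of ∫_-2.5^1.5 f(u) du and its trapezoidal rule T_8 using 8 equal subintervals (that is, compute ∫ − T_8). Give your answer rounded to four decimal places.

Exact integral: ∫_-2.5^1.5 f(u) du ≈ -33.333333.
T_8 = -35.
Error ≈ -33.333333 − (-35) ≈ 1.6667.

1.6667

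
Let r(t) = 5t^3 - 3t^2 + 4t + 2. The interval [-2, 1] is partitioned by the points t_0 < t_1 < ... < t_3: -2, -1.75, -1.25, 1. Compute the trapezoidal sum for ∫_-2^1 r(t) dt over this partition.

-37.6171875

Subinterval widths: 0.25, 0.5, 2.25.
r(-2) = -58, r(-1.75) = -40.984375, r(-1.25) = -17.453125, r(1) = 8.
On each subinterval the trapezoid contributes (Δt_i/2)·[r(t_{i-1}) + r(t_i)].
Sum = -37.6171875.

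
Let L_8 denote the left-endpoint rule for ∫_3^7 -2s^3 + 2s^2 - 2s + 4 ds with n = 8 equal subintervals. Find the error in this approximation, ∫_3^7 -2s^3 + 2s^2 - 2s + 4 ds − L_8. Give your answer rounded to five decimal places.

-135.33333

Exact integral: ∫_3^7 f(s) ds ≈ -973.3333333.
L_8 = -838.
Error ≈ -973.3333333 − (-838) ≈ -135.33333.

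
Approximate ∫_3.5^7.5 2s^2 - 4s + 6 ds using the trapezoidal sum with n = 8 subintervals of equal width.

189

Δs = (7.5 − 3.5)/8 = 0.5.
f(3.5) = 16.5, f(4) = 22, f(4.5) = 28.5, f(5) = 36, f(5.5) = 44.5, f(6) = 54, f(6.5) = 64.5, f(7) = 76, f(7.5) = 88.5.
T_8 = (Δs/2)·[f(s_0) + 2f(s_1) + ... + 2f(s_{7}) + f(s_8)].
Sum = 189.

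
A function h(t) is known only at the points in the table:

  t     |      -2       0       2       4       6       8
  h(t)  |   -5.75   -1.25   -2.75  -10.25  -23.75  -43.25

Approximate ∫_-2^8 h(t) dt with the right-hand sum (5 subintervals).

Δt = 2.
Sum = 2·[(-1.25) + (-2.75) + (-10.25) + (-23.75) + (-43.25)] = -162.5.

-162.5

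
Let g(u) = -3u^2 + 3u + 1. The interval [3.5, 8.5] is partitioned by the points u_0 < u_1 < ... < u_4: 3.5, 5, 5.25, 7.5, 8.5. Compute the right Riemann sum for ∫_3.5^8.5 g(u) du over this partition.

Subinterval widths: 1.5, 0.25, 2.25, 1.
Right endpoints: 5, 5.25, 7.5, 8.5.
g(5) = -59, g(5.25) = -65.9375, g(7.5) = -145.25, g(8.5) = -190.25.
Sum = Σ Δu_i · g(u_i).
Sum = -622.046875.

-622.046875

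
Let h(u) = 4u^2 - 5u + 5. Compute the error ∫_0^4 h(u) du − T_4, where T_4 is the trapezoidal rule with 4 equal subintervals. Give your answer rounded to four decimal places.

-2.6667

Exact integral: ∫_0^4 h(u) du ≈ 65.333333.
T_4 = 68.
Error ≈ 65.333333 − 68 ≈ -2.6667.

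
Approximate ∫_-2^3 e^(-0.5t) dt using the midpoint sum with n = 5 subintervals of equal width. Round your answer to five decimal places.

4.93870

Δt = (3 − (-2))/5 = 1.
Midpoints: -1.5, -0.5, 0.5, 1.5, 2.5.
f(-1.5) ≈ 2.11700, f(-0.5) ≈ 1.28403, f(0.5) ≈ 0.77880, f(1.5) ≈ 0.47237, f(2.5) ≈ 0.28650.
Sum = Δt · [f(-1.5) + f(-0.5) + f(0.5) + f(1.5) + f(2.5)].
Sum ≈ 4.93870.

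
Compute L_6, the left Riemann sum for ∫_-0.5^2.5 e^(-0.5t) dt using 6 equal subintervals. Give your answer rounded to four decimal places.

2.2548

Δt = (2.5 − (-0.5))/6 = 0.5.
Left endpoints: -0.5, 0, 0.5, 1, 1.5, 2.
f(-0.5) ≈ 1.2840, f(0) ≈ 1.0000, f(0.5) ≈ 0.7788, f(1) ≈ 0.6065, f(1.5) ≈ 0.4724, f(2) ≈ 0.3679.
Sum = Δt · [f(-0.5) + f(0) + f(0.5) + ...].
Sum ≈ 2.2548.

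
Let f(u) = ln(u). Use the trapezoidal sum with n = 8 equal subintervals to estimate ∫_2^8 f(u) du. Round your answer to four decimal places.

Δu = (8 − 2)/8 = 0.75.
f(2) ≈ 0.6931, f(2.75) ≈ 1.0116, f(3.5) ≈ 1.2528, f(4.25) ≈ 1.4469, f(5) ≈ 1.6094, f(5.75) ≈ 1.7492, f(6.5) ≈ 1.8718, f(7.25) ≈ 1.9810, f(8) ≈ 2.0794.
T_8 = (Δu/2)·[f(u_0) + 2f(u_1) + ... + 2f(u_{7}) + f(u_8)].
Sum ≈ 9.2318.

9.2318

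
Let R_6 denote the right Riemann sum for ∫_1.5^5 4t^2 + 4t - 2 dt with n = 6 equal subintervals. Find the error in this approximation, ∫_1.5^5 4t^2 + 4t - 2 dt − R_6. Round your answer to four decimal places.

Exact integral: ∫_1.5^5 f(t) dt ≈ 200.666667.
R_6 ≈ 232.085648.
Error ≈ 200.666667 − 232.085648 ≈ -31.4190.

-31.4190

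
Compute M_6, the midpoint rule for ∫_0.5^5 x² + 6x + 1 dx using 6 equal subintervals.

Δx = (5 − 0.5)/6 = 0.75.
Midpoints: 0.875, 1.625, 2.375, 3.125, 3.875, 4.625.
f(0.875) = 7.015625, f(1.625) = 13.390625, f(2.375) = 20.890625, f(3.125) = 29.515625, f(3.875) = 39.265625, f(4.625) = 50.140625.
Sum = Δx · [f(0.875) + f(1.625) + f(2.375) + ...].
Sum = 120.1640625.

120.1640625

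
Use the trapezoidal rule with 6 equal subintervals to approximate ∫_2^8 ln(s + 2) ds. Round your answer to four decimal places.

11.4682

Δs = (8 − 2)/6 = 1.
f(2) ≈ 1.3863, f(3) ≈ 1.6094, f(4) ≈ 1.7918, f(5) ≈ 1.9459, f(6) ≈ 2.0794, f(7) ≈ 2.1972, f(8) ≈ 2.3026.
T_6 = (Δs/2)·[f(s_0) + 2f(s_1) + ... + 2f(s_{5}) + f(s_6)].
Sum ≈ 11.4682.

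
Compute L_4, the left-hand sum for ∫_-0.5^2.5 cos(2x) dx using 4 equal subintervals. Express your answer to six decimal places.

Δx = (2.5 − (-0.5))/4 = 0.75.
Left endpoints: -0.5, 0.25, 1, 1.75.
f(-0.5) ≈ 0.540302, f(0.25) ≈ 0.877583, f(1) ≈ -0.416147, f(1.75) ≈ -0.936457.
Sum = Δx · [f(-0.5) + f(0.25) + f(1) + f(1.75)].
Sum ≈ 0.048961.

0.048961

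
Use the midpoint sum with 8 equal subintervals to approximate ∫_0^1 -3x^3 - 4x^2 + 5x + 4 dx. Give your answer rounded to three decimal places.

4.428

Δx = (1 − 0)/8 = 0.125.
Midpoints: 0.0625, 0.1875, 0.3125, 0.4375, 0.5625, 0.6875, 0.8125, 0.9375.
f(0.0625) = 17597/4096, f(0.1875) = 19567/4096, f(0.3125) = 20809/4096, f(0.4375) = 21179/4096, f(0.5625) = 20533/4096, f(0.6875) = 18727/4096, f(0.8125) = 15617/4096, f(0.9375) = 11059/4096.
Sum = Δx · [f(0.0625) + f(0.1875) + f(0.3125) + ...].
Sum ≈ 4.428.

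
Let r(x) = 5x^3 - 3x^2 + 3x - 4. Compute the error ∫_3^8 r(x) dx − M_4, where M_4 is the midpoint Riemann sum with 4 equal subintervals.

Exact integral: ∫_3^8 r(x) dx = 4596.25.
M_4 = 4544.4921875.
Error = 4596.25 − 4544.4921875 = 51.7578125.

51.7578125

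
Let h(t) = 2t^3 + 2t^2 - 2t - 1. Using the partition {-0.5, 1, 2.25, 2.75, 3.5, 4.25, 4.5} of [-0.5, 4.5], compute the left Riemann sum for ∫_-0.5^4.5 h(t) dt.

Subinterval widths: 1.5, 1.25, 0.5, 0.75, 0.75, 0.25.
Left endpoints: -0.5, 1, 2.25, 2.75, 3.5, 4.25.
h(-0.5) = 0.25, h(1) = 1, h(2.25) = 27.40625, h(2.75) = 50.21875, h(3.5) = 102.25, h(4.25) = 180.15625.
Sum = Σ Δt_i · h(t_i).
Sum = 174.71875.

174.71875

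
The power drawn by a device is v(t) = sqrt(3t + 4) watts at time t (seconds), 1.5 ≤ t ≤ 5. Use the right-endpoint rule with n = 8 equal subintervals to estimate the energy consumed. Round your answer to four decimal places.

13.2103

Δt = (5 − 1.5)/8 = 0.4375.
Right endpoints: 1.9375, 2.375, 2.8125, 3.25, 3.6875, 4.125, 4.5625, 5.
v(1.9375) ≈ 3.1325, v(2.375) ≈ 3.3354, v(2.8125) ≈ 3.5267, v(3.25) ≈ 3.7081, v(3.6875) ≈ 3.8810, v(4.125) ≈ 4.0466, v(4.5625) ≈ 4.2057, v(5) ≈ 4.3589.
Sum = Δt · [v(1.9375) + v(2.375) + v(2.8125) + ...].
Sum ≈ 13.2103.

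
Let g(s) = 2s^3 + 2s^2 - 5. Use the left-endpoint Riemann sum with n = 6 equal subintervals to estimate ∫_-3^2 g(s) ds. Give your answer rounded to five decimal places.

Δs = (2 − (-3))/6 = 5/6.
Left endpoints: -3, -13/6, -4/3, -0.5, 1/3, 7/6.
g(-3) = -41, g(-13/6) = -1723/108, g(-4/3) = -167/27, g(-0.5) = -4.75, g(1/3) = -127/27, g(7/6) = 97/108.
Sum = Δs · [g(-3) + g(-13/6) + g(-4/3) + ...].
Sum ≈ -59.74537.

-59.74537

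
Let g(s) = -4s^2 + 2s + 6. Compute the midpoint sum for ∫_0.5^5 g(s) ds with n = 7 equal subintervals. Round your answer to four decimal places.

-114.1301

Δs = (5 − 0.5)/7 = 9/14.
Midpoints: 23/28, 41/28, 59/28, 2.75, 95/28, 113/28, 131/28.
g(23/28) = 969/196, g(41/28) = 69/196, g(59/28) = -1479/196, g(2.75) = -18.75, g(95/28) = -6519/196, g(113/28) = -10011/196, g(131/28) = -14151/196.
Sum = Δs · [g(23/28) + g(41/28) + g(59/28) + ...].
Sum ≈ -114.1301.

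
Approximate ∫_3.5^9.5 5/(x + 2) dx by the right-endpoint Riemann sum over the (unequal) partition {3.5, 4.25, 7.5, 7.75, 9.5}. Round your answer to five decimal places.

Subinterval widths: 0.75, 3.25, 0.25, 1.75.
Right endpoints: 4.25, 7.5, 7.75, 9.5.
f(4.25) = 0.8, f(7.5) = 10/19, f(7.75) = 20/39, f(9.5) = 10/23.
Sum = Σ Δx_i · f(x_i).
Sum ≈ 3.19960.

3.19960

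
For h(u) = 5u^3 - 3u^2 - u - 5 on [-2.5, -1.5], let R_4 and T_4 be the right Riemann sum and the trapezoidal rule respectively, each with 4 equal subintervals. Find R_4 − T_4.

R_4 = -49.0625.
T_4 = -58.09375.
R_4 − T_4 = 9.03125.

9.03125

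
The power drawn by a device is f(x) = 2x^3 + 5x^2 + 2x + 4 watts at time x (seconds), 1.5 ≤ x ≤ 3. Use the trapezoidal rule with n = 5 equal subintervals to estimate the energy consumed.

Δx = (3 − 1.5)/5 = 0.3.
f(1.5) = 25, f(1.8) = 35.464, f(2.1) = 48.772, f(2.4) = 65.248, f(2.7) = 85.216, f(3) = 109.
T_5 = (Δx/2)·[f(x_0) + 2f(x_1) + ... + 2f(x_{4}) + f(x_5)].
Sum = 90.51.

90.51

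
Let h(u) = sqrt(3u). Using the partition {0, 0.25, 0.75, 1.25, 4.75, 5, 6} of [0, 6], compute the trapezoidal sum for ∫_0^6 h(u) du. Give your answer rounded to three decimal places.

16.568

Subinterval widths: 0.25, 0.5, 0.5, 3.5, 0.25, 1.
h(0) ≈ 0.000, h(0.25) ≈ 0.866, h(0.75) ≈ 1.500, h(1.25) ≈ 1.936, h(4.75) ≈ 3.775, h(5) ≈ 3.873, h(6) ≈ 4.243.
On each subinterval the trapezoid contributes (Δu_i/2)·[h(u_{i-1}) + h(u_i)].
Sum ≈ 16.568.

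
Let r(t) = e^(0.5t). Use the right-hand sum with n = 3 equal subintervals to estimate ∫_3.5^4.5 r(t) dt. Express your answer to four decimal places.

Δt = (4.5 − 3.5)/3 = 1/3.
Right endpoints: 23/6, 25/6, 4.5.
r(23/6) ≈ 6.7983, r(25/6) ≈ 8.0312, r(4.5) ≈ 9.4877.
Sum = Δt · [r(23/6) + r(25/6) + r(4.5)].
Sum ≈ 8.1057.

8.1057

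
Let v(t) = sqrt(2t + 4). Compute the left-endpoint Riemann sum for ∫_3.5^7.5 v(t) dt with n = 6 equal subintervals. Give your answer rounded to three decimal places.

15.095

Δt = (7.5 − 3.5)/6 = 2/3.
Left endpoints: 3.5, 25/6, 29/6, 5.5, 37/6, 41/6.
v(3.5) ≈ 3.317, v(25/6) ≈ 3.512, v(29/6) ≈ 3.697, v(5.5) ≈ 3.873, v(37/6) ≈ 4.041, v(41/6) ≈ 4.203.
Sum = Δt · [v(3.5) + v(25/6) + v(29/6) + ...].
Sum ≈ 15.095.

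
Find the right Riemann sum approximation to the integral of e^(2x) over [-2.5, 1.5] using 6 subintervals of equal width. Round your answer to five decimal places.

Δx = (1.5 − (-2.5))/6 = 2/3.
Right endpoints: -11/6, -7/6, -0.5, 1/6, 5/6, 1.5.
f(-11/6) ≈ 0.02556, f(-7/6) ≈ 0.09697, f(-0.5) ≈ 0.36788, f(1/6) ≈ 1.39561, f(5/6) ≈ 5.29449, f(1.5) ≈ 20.08554.
Sum = Δx · [f(-11/6) + f(-7/6) + f(-0.5) + ...].
Sum ≈ 18.17737.

18.17737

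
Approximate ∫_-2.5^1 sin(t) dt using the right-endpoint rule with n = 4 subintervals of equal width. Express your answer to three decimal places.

-0.625

Δt = (1 − (-2.5))/4 = 0.875.
Right endpoints: -1.625, -0.75, 0.125, 1.
f(-1.625) ≈ -0.999, f(-0.75) ≈ -0.682, f(0.125) ≈ 0.125, f(1) ≈ 0.841.
Sum = Δt · [f(-1.625) + f(-0.75) + f(0.125) + f(1)].
Sum ≈ -0.625.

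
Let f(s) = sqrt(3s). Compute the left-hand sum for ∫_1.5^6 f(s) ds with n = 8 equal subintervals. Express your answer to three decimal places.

14.243

Δs = (6 − 1.5)/8 = 0.5625.
Left endpoints: 1.5, 2.0625, 2.625, 3.1875, 3.75, 4.3125, 4.875, 5.4375.
f(1.5) ≈ 2.121, f(2.0625) ≈ 2.487, f(2.625) ≈ 2.806, f(3.1875) ≈ 3.092, f(3.75) ≈ 3.354, f(4.3125) ≈ 3.597, f(4.875) ≈ 3.824, f(5.4375) ≈ 4.039.
Sum = Δs · [f(1.5) + f(2.0625) + f(2.625) + ...].
Sum ≈ 14.243.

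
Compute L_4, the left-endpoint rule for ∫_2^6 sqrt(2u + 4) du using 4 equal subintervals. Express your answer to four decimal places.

Δu = (6 − 2)/4 = 1.
Left endpoints: 2, 3, 4, 5.
f(2) ≈ 2.8284, f(3) ≈ 3.1623, f(4) ≈ 3.4641, f(5) ≈ 3.7417.
Sum = Δu · [f(2) + f(3) + f(4) + f(5)].
Sum ≈ 13.1965.

13.1965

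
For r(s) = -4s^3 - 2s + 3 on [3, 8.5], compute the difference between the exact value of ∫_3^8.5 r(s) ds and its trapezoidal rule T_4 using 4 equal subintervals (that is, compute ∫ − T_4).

119.58203125

Exact integral: ∫_3^8.5 r(s) ds = -5185.8125.
T_4 = -5305.39453125.
Error = -5185.8125 − (-5305.39453125) = 119.58203125.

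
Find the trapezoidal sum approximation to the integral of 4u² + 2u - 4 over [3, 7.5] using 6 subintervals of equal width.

Δu = (7.5 − 3)/6 = 0.75.
f(3) = 38, f(3.75) = 59.75, f(4.5) = 86, f(5.25) = 116.75, f(6) = 152, f(6.75) = 191.75, f(7.5) = 236.
T_6 = (Δu/2)·[f(u_0) + 2f(u_1) + ... + 2f(u_{5}) + f(u_6)].
Sum = 557.4375.

557.4375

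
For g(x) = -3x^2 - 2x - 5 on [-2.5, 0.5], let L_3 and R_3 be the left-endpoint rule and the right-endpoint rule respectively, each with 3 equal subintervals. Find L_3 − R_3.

-12

L_3 = -32.25.
R_3 = -20.25.
L_3 − R_3 = -12.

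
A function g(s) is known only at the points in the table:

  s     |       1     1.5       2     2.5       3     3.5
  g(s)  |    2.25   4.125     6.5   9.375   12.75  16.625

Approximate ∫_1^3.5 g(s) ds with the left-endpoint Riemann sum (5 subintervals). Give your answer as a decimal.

17.5

Δs = 0.5.
Sum = 0.5·[2.25 + 4.125 + 6.5 + 9.375 + 12.75] = 17.5.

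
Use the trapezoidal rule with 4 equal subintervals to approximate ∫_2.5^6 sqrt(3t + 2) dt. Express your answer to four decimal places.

13.3597

Δt = (6 − 2.5)/4 = 0.875.
f(2.5) ≈ 3.0822, f(3.375) ≈ 3.4821, f(4.25) ≈ 3.8406, f(5.125) ≈ 4.1683, f(6) ≈ 4.4721.
T_4 = (Δt/2)·[f(t_0) + 2f(t_1) + 2f(t_2) + 2f(t_3) + f(t_4)].
Sum ≈ 13.3597.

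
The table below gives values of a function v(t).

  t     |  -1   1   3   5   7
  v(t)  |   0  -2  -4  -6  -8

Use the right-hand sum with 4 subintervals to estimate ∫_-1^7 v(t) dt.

-40

Δt = 2.
Sum = 2·[(-2) + (-4) + (-6) + (-8)] = -40.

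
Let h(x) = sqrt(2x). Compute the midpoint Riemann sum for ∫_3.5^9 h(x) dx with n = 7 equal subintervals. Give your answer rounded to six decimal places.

19.286074

Δx = (9 − 3.5)/7 = 11/14.
Midpoints: 109/28, 131/28, 153/28, 6.25, 197/28, 219/28, 241/28.
h(109/28) ≈ 2.790289, h(131/28) ≈ 3.058945, h(153/28) ≈ 3.305839, h(6.25) ≈ 3.535534, h(197/28) ≈ 3.751190, h(219/28) ≈ 3.955105, h(241/28) ≈ 4.149010.
Sum = Δx · [h(109/28) + h(131/28) + h(153/28) + ...].
Sum ≈ 19.286074.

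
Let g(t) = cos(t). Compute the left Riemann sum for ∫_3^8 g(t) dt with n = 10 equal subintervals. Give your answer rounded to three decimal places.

0.619

Δt = (8 − 3)/10 = 0.5.
Left endpoints: 3, 3.5, 4, 4.5, 5, 5.5, 6, 6.5, 7, 7.5.
g(3) ≈ -0.990, g(3.5) ≈ -0.936, g(4) ≈ -0.654, g(4.5) ≈ -0.211, g(5) ≈ 0.284, g(5.5) ≈ 0.709, g(6) ≈ 0.960, g(6.5) ≈ 0.977, g(7) ≈ 0.754, g(7.5) ≈ 0.347.
Sum = Δt · [g(3) + g(3.5) + g(4) + ...].
Sum ≈ 0.619.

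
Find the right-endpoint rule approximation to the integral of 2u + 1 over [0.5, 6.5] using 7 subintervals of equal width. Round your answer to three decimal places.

53.143

Δu = (6.5 − 0.5)/7 = 6/7.
Right endpoints: 19/14, 31/14, 43/14, 55/14, 67/14, 79/14, 6.5.
f(19/14) = 26/7, f(31/14) = 38/7, f(43/14) = 50/7, f(55/14) = 62/7, f(67/14) = 74/7, f(79/14) = 86/7, f(6.5) = 14.
Sum = Δu · [f(19/14) + f(31/14) + f(43/14) + ...].
Sum ≈ 53.143.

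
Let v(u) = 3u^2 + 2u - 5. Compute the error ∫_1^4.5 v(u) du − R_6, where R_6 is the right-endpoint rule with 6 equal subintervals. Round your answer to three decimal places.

Exact integral: ∫_1^4.5 v(u) du = 91.875.
R_6 ≈ 111.35590.
Error ≈ 91.875 − 111.35590 ≈ -19.481.

-19.481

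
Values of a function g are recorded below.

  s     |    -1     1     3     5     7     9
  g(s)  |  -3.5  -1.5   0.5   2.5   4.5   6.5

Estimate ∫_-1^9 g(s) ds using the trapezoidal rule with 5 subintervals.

Δs = 2.
T_5 = (2/2)·[(-3.5) + 2·(-1.5) + 2·0.5 + 2·2.5 + 2·4.5 + 6.5] = 15.

15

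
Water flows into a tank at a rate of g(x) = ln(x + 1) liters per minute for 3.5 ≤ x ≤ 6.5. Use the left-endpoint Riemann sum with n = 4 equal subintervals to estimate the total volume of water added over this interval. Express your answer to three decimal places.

Δx = (6.5 − 3.5)/4 = 0.75.
Left endpoints: 3.5, 4.25, 5, 5.75.
g(3.5) ≈ 1.504, g(4.25) ≈ 1.658, g(5) ≈ 1.792, g(5.75) ≈ 1.910.
Sum = Δx · [g(3.5) + g(4.25) + g(5) + g(5.75)].
Sum ≈ 5.148.

5.148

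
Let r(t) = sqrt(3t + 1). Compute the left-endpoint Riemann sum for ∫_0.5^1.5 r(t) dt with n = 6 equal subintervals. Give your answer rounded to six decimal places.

1.923568

Δt = (1.5 − 0.5)/6 = 1/6.
Left endpoints: 0.5, 2/3, 5/6, 1, 7/6, 4/3.
r(0.5) ≈ 1.581139, r(2/3) ≈ 1.732051, r(5/6) ≈ 1.870829, r(1) ≈ 2.000000, r(7/6) ≈ 2.121320, r(4/3) ≈ 2.236068.
Sum = Δt · [r(0.5) + r(2/3) + r(5/6) + ...].
Sum ≈ 1.923568.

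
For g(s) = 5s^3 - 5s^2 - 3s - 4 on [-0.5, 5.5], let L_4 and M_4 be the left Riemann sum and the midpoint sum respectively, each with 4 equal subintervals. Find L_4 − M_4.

L_4 = 372.
M_4 = 760.6875.
L_4 − M_4 = -388.6875.

-388.6875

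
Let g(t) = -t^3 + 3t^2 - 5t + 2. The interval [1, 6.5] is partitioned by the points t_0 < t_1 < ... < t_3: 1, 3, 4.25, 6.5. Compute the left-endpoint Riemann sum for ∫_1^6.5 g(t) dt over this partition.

-112.36328125

Subinterval widths: 2, 1.25, 2.25.
Left endpoints: 1, 3, 4.25.
g(1) = -1, g(3) = -13, g(4.25) = -41.828125.
Sum = Σ Δt_i · g(t_i).
Sum = -112.36328125.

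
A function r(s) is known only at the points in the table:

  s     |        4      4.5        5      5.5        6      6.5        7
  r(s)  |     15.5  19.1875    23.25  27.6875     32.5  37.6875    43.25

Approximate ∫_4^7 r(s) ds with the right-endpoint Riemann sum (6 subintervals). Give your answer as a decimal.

Δs = 0.5.
Sum = 0.5·[19.1875 + 23.25 + 27.6875 + 32.5 + 37.6875 + 43.25] = 91.78125.

91.78125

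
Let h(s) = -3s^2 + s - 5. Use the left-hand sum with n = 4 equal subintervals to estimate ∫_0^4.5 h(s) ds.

Δs = (4.5 − 0)/4 = 1.125.
Left endpoints: 0, 1.125, 2.25, 3.375.
h(0) = -5, h(1.125) = -7.671875, h(2.25) = -17.9375, h(3.375) = -35.796875.
Sum = Δs · [h(0) + h(1.125) + h(2.25) + h(3.375)].
Sum = -74.70703125.

-74.70703125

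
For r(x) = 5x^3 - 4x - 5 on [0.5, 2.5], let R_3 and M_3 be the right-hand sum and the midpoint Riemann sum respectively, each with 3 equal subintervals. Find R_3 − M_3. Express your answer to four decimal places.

R_3 = 53.25.
M_3 ≈ 25.083333.
R_3 − M_3 ≈ 28.1667.

28.1667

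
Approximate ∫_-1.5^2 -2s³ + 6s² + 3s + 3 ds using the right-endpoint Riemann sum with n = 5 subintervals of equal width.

31.08

Δs = (2 − (-1.5))/5 = 0.7.
Right endpoints: -0.8, -0.1, 0.6, 1.3, 2.
f(-0.8) = 5.464, f(-0.1) = 2.762, f(0.6) = 6.528, f(1.3) = 12.646, f(2) = 17.
Sum = Δs · [f(-0.8) + f(-0.1) + f(0.6) + f(1.3) + f(2)].
Sum = 31.08.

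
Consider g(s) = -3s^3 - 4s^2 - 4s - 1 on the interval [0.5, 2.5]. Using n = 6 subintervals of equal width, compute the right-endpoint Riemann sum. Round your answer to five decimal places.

Δs = (2.5 − 0.5)/6 = 1/3.
Right endpoints: 5/6, 7/6, 1.5, 11/6, 13/6, 2.5.
g(5/6) = -637/72, g(7/6) = -15.875, g(1.5) = -26.125, g(11/6) = -2899/72, g(13/6) = -1415/24, g(2.5) = -82.875.
Sum = Δs · [g(5/6) + g(7/6) + g(1.5) + ...].
Sum ≈ -77.64815.

-77.64815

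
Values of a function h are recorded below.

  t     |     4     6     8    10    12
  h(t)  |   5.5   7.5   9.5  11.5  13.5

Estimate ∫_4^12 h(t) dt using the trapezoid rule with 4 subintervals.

76

Δt = 2.
T_4 = (2/2)·[5.5 + 2·7.5 + 2·9.5 + 2·11.5 + 13.5] = 76.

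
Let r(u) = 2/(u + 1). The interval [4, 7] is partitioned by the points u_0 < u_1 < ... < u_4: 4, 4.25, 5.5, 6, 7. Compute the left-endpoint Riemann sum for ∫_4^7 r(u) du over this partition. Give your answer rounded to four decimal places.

1.0158

Subinterval widths: 0.25, 1.25, 0.5, 1.
Left endpoints: 4, 4.25, 5.5, 6.
r(4) = 0.4, r(4.25) = 8/21, r(5.5) = 4/13, r(6) = 2/7.
Sum = Σ Δu_i · r(u_i).
Sum ≈ 1.0158.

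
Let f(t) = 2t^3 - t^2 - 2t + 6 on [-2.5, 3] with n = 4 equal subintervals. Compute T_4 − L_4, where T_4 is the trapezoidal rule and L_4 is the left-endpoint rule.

T_4 ≈ 37.8769531.
L_4 ≈ -11.2792969.
T_4 − L_4 = 49.15625.

49.15625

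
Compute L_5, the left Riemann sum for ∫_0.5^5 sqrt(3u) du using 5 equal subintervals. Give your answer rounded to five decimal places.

Δu = (5 − 0.5)/5 = 0.9.
Left endpoints: 0.5, 1.4, 2.3, 3.2, 4.1.
f(0.5) ≈ 1.22474, f(1.4) ≈ 2.04939, f(2.3) ≈ 2.62679, f(3.2) ≈ 3.09839, f(4.1) ≈ 3.50714.
Sum = Δu · [f(0.5) + f(1.4) + f(2.3) + f(3.2) + f(4.1)].
Sum ≈ 11.25580.

11.25580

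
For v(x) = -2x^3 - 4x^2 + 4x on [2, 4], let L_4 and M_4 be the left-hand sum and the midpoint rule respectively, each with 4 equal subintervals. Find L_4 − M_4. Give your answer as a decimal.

L_4 = -134.5.
M_4 = -169.75.
L_4 − M_4 = 35.25.

35.25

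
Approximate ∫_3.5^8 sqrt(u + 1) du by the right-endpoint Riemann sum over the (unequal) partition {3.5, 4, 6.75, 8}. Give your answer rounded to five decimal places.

12.52371

Subinterval widths: 0.5, 2.75, 1.25.
Right endpoints: 4, 6.75, 8.
f(4) ≈ 2.23607, f(6.75) ≈ 2.78388, f(8) ≈ 3.00000.
Sum = Σ Δu_i · f(u_i).
Sum ≈ 12.52371.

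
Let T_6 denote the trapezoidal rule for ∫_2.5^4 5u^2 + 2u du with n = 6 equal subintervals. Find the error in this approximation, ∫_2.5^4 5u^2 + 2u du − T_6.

Exact integral: ∫_2.5^4 f(u) du = 90.375.
T_6 = 90.453125.
Error = 90.375 − 90.453125 = -0.078125.

-0.078125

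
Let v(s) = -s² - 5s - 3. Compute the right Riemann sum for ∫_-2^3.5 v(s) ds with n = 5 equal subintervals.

Δs = (3.5 − (-2))/5 = 1.1.
Right endpoints: -0.9, 0.2, 1.3, 2.4, 3.5.
v(-0.9) = 0.69, v(0.2) = -4.04, v(1.3) = -11.19, v(2.4) = -20.76, v(3.5) = -32.75.
Sum = Δs · [v(-0.9) + v(0.2) + v(1.3) + v(2.4) + v(3.5)].
Sum = -74.855.

-74.855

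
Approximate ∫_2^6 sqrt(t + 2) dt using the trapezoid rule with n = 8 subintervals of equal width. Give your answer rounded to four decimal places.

Δt = (6 − 2)/8 = 0.5.
f(2) ≈ 2.0000, f(2.5) ≈ 2.1213, f(3) ≈ 2.2361, f(3.5) ≈ 2.3452, f(4) ≈ 2.4495, f(4.5) ≈ 2.5495, f(5) ≈ 2.6458, f(5.5) ≈ 2.7386, f(6) ≈ 2.8284.
T_8 = (Δt/2)·[f(t_0) + 2f(t_1) + ... + 2f(t_{7}) + f(t_8)].
Sum ≈ 9.7501.

9.7501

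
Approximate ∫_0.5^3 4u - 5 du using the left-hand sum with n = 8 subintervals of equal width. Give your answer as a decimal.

Δu = (3 − 0.5)/8 = 0.3125.
Left endpoints: 0.5, 0.8125, 1.125, 1.4375, 1.75, 2.0625, 2.375, 2.6875.
f(0.5) = -3, f(0.8125) = -1.75, f(1.125) = -0.5, f(1.4375) = 0.75, f(1.75) = 2, f(2.0625) = 3.25, f(2.375) = 4.5, f(2.6875) = 5.75.
Sum = Δu · [f(0.5) + f(0.8125) + f(1.125) + ...].
Sum = 3.4375.

3.4375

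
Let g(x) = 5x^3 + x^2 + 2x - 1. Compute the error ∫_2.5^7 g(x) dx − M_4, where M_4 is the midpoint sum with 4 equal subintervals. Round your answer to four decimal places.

34.2905

Exact integral: ∫_2.5^7 g(x) dx = 3099.796875.
M_4 ≈ 3065.506348.
Error ≈ 3099.796875 − 3065.506348 ≈ 34.2905.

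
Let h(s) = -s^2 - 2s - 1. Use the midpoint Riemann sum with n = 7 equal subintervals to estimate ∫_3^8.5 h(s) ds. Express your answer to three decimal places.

-264.175

Δs = (8.5 − 3)/7 = 11/14.
Midpoints: 95/28, 117/28, 139/28, 5.75, 183/28, 205/28, 227/28.
h(95/28) = -15129/784, h(117/28) = -21025/784, h(139/28) = -27889/784, h(5.75) = -45.5625, h(183/28) = -44521/784, h(205/28) = -54289/784, h(227/28) = -65025/784.
Sum = Δs · [h(95/28) + h(117/28) + h(139/28) + ...].
Sum ≈ -264.175.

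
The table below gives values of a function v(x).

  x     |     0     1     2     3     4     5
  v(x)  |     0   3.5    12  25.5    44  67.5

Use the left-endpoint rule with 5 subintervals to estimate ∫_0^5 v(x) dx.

85

Δx = 1.
Sum = 1·[0 + 3.5 + 12 + 25.5 + 44] = 85.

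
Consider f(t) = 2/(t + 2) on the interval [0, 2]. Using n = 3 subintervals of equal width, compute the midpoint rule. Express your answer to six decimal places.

1.379509

Δt = (2 − 0)/3 = 2/3.
Midpoints: 1/3, 1, 5/3.
f(1/3) = 6/7, f(1) = 2/3, f(5/3) = 6/11.
Sum = Δt · [f(1/3) + f(1) + f(5/3)].
Sum ≈ 1.379509.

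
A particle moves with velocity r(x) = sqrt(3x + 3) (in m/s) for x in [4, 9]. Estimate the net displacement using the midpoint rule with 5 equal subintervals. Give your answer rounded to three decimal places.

Δx = (9 − 4)/5 = 1.
Midpoints: 4.5, 5.5, 6.5, 7.5, 8.5.
r(4.5) ≈ 4.062, r(5.5) ≈ 4.416, r(6.5) ≈ 4.743, r(7.5) ≈ 5.050, r(8.5) ≈ 5.339.
Sum = Δx · [r(4.5) + r(5.5) + r(6.5) + r(7.5) + r(8.5)].
Sum ≈ 23.610.

23.610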